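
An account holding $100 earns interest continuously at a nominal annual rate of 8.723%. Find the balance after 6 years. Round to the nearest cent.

A = P·e^(rt) = 100·e^(0.08723·6) = 100·e^0.52338.
e^0.52338 ≈ 1.68772252, so A ≈ 168.7723.

$168.77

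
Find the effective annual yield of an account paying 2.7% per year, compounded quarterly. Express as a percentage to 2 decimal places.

One year is 4 periods at 0.00675 each: (1 + 0.00675)^4 ≈ 1.027275.
EAR = 1.027275 − 1 ≈ 2.72746%.

2.73%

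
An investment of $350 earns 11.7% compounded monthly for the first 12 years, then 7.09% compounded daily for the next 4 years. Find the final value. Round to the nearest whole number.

After 12 years at 11.7%: 350 × 4.04385994 ≈ 1,415.3510.
Then 4 years at 7.09%: 1,415.3510 × 1.327865093 ≈ 1,879.3952.

$1,879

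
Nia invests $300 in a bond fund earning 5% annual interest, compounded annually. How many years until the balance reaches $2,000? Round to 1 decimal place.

(1 + 0.05)^t = 2,000/300 = 6.6667.
t·ln(1 + 0.05) = ln(6.6667); t = 1.8971/0.0487902 ≈ 38.8832.

38.9 years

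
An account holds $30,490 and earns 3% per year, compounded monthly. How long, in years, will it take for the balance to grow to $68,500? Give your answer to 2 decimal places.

(1 + 0.0025)^(12t) = 68,500/30,490 = 2.2466.
12t·ln(1 + 0.0025) = ln(2.2466); 12t = 0.80943/0.00249688 ≈ 324.1785.
t ≈ 27.0149 years.

27.01 years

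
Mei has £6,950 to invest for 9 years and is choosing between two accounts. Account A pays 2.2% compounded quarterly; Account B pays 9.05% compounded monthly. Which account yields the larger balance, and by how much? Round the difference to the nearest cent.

Account B, by £7,178.34

Account A growth factor: (1 + 0.0055)^36 ≈ 1.218301272; balance ≈ 8,467.1938.
Account B growth factor: (1 + 0.0905/12)^108 ≈ 2.2511563363; balance ≈ 15,645.5365.
Account B is larger by 7,178.3427.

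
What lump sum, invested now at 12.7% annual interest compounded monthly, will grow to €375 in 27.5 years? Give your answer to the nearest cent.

€11.62

Periodic rate = 12.7%/12 = 0.0105833; 330 periods.
P = 375/(1 + 0.127/12)^330 ≈ 375/32.2703297 ≈ 11.6206.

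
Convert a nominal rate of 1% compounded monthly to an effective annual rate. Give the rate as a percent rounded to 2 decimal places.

1.00%

EAR = (1 + 1%/12)^12 − 1 = (1 + 0.000833333)^12 − 1.
(1 + 0.000833333)^12 ≈ 1.010046, so EAR ≈ 1.00460%.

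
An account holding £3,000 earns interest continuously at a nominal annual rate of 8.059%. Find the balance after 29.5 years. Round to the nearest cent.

£32,330.70

A = P·e^(rt) = 3,000·e^(0.08059·29.5) = 3,000·e^2.377405.
e^2.377405 ≈ 10.77690049, so A ≈ 32,330.7015.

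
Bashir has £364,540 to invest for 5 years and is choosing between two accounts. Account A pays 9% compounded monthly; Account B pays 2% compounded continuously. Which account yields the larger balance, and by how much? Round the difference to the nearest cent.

A: (1 + 0.0075)^60 ≈ 1.56568102694, so 364,540 × 1.56568102694 ≈ 570,753.3616.
B: e^(0.02·5) = e^0.1 ≈ 1.10517091808, so 364,540 × 1.10517091808 ≈ 402,879.0065.
Difference ≈ 167,874.3551 in favor of A.

Account A, by £167,874.36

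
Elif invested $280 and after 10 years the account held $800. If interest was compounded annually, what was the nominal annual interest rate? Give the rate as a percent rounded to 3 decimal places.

11.069%

The 10-period growth factor is 800/280 = 2.85714.
r = 2.85714^(1/10) − 1 ≈ 0.110691, i.e. 11.06909%.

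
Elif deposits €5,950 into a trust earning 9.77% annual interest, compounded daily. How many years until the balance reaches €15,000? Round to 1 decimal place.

9.5 years

(1 + 0.000267671)^(365t) = 15,000/5,950 = 2.521.
365t·ln(1 + 0.000267671) = ln(2.521); 365t = 0.92466/0.000267635 ≈ 3454.9201.
t ≈ 9.4655 years.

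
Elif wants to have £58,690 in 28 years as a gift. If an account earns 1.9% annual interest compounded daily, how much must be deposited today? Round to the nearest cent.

£34,476.68

Growth factor = (1 + 0.019/365)^10220 ≈ 1.7023100029.
P = 58,690/1.7023100029 ≈ 34,476.6816.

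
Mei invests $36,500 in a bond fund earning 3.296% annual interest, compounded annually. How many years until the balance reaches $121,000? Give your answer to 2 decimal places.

36.96 years

We need (1 + 0.03296)^t = 3.3151, so t = ln 3.3151 / ln 1.03296 ≈ 36.9576.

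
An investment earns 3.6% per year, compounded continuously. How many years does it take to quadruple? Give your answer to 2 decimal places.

e^(0.036t) = 4, so 0.036t = ln 4 ≈ 1.3863.
t ≈ 1.3863/0.036 ≈ 38.5082.

38.51 years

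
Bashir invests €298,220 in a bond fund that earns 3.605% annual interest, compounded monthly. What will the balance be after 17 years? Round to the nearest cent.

Growth factor = (1 + 0.03605/12)^204 ≈ 1.84398923589.
A ≈ 298,220 × 1.84398923589 ≈ 549,914.4699.

€549,914.47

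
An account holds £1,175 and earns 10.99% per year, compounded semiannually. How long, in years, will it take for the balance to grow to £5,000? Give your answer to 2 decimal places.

We need (1 + 0.05495)^(2t) = 4.2553, so 2t = ln 4.2553 / ln 1.05495 ≈ 27.0719.
t ≈ 27.0719/2 = 13.5360 years.

13.54 years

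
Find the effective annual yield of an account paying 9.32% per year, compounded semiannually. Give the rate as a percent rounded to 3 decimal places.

EAR = (1 + 9.32%/2)^2 − 1 = (1 + 0.0466)^2 − 1.
(1 + 0.0466)^2 ≈ 1.095372, so EAR ≈ 9.53716%.

9.537%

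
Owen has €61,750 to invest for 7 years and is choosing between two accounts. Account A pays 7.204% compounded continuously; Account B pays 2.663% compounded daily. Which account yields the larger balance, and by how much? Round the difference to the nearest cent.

A: e^(0.07204·7) = e^0.50428 ≈ 1.65579292027, so 61,750 × 1.65579292027 ≈ 102,245.2128.
B: (1 + 0.02663/365)^2555 ≈ 1.2049079816, so 61,750 × 1.2049079816 ≈ 74,403.0679.
Difference ≈ 27,842.1450 in favor of A.

Account A, by €27,842.14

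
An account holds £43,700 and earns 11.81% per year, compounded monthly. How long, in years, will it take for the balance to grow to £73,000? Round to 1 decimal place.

4.4 years

(1 + 0.00984167)^(12t) = 73,000/43,700 = 1.6705.
12t·ln(1 + 0.00984167) = ln(1.6705); 12t = 0.51311/0.00979355 ≈ 52.3928.
t ≈ 4.3661 years.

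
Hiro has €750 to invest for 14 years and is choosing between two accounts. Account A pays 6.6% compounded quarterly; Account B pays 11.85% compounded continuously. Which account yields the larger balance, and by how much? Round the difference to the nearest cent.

Account B, by €2,065.22

Account A growth factor: (1 + 0.0165)^56 ≈ 2.500422778; balance ≈ 1,875.3171.
Account B growth factor: e^(0.1185·14) = e^1.659 ≈ 5.254054162; balance ≈ 3,940.5406.
Account B is larger by 2,065.2235.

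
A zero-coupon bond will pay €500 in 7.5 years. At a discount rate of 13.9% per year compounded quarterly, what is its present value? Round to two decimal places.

€179.43

Periodic rate = 13.9%/4 = 0.03475; 30 periods.
P = 500/(1 + 0.03475)^30 ≈ 500/2.7865257 ≈ 179.4349.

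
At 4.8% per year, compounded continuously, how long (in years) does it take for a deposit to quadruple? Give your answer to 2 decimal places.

28.88 years

e^(0.048t) = 4, so 0.048t = ln 4 ≈ 1.3863.
t ≈ 1.3863/0.048 ≈ 28.8811.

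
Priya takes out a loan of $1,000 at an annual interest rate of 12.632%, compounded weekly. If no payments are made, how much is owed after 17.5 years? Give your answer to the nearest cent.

Periodic rate = 12.632%/52 = 0.00242923; periods = 52·17.5 = 910.
A = 1,000·(1 + 0.12632/52)^910 ≈ 1,000·9.096769147 ≈ 9,096.7691.

$9,096.77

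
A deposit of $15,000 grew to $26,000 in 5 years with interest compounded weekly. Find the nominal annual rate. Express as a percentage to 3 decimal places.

(1 + r/52)^260 = 26,000/15,000 = 1.73333.
1 + r/52 = 1.73333^(1/260) ≈ 1.002118, so r/52 ≈ 0.0021178.
r ≈ 52·0.0021178 = 11.01257%.

11.013%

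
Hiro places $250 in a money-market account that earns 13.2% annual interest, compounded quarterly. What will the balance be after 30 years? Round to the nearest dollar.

$12,302

Growth factor = (1 + 0.033)^120 ≈ 49.208325.
A ≈ 250 × 49.208325 ≈ 12,302.0812.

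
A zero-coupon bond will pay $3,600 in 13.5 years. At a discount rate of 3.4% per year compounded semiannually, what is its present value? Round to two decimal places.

$2,283.69

Periodic rate = 3.4%/2 = 0.017; 27 periods.
P = 3,600/(1 + 0.017)^27 ≈ 3,600/1.576397469 ≈ 2,283.6880.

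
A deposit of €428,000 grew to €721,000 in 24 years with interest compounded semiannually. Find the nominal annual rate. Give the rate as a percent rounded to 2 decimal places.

2.18%

The 48-period growth factor is 721,000/428,000 = 1.68458.
r/2 = 1.68458^(1/48) − 1 ≈ 0.0109242, so r ≈ 2·0.0109242 = 2.18483%.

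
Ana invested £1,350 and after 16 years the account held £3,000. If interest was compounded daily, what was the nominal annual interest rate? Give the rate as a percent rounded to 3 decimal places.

The 5840-period growth factor is 3,000/1,350 = 2.22222.
r/365 = 2.22222^(1/5840) − 1 ≈ 0.00013674, so r ≈ 365·0.00013674 = 4.99101%.

4.991%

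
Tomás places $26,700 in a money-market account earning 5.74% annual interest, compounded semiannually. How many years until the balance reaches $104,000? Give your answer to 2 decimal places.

(1 + 0.0287)^(2t) = 104,000/26,700 = 3.8951.
2t·ln(1 + 0.0287) = ln(3.8951); 2t = 1.3597/0.0282959 ≈ 48.0539.
t ≈ 24.0270 years.

24.03 years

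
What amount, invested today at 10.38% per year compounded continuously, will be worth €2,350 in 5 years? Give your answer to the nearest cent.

P = A·e^(−rt) = 2,350·e^(−0.519).
e^(−0.519) ≈ 0.5951153659, so P ≈ 1,398.5211.

€1,398.52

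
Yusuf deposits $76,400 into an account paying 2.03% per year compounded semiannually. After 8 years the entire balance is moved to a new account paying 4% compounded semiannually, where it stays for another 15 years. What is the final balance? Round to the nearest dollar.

After 8 years at 2.03%: 76,400 × 1.17536807615 ≈ 89,798.1210.
Then 15 years at 4%: 89,798.1210 × 1.8113615841 ≈ 162,656.8667.

$162,657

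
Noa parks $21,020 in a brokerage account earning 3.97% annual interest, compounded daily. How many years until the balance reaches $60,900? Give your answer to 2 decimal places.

26.80 years

We need (1 + 0.000108767)^(365t) = 2.8972, so 365t = ln 2.8972 / ln 1.000109 ≈ 9780.6821.
t ≈ 9780.6821/365 = 26.7964 years.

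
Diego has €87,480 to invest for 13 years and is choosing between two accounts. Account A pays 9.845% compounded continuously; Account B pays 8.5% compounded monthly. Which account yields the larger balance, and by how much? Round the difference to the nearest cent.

Account A, by €51,491.89

Account A growth factor: e^(0.09845·13) = e^1.27985 ≈ 3.59610027007; balance ≈ 314,586.8516.
Account B growth factor: (1 + 0.085/12)^156 ≈ 3.00748698494; balance ≈ 263,094.9614.
Account A is larger by 51,491.8902.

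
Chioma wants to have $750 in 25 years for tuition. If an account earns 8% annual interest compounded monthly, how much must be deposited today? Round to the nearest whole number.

Growth factor = (1 + 0.08/12)^300 ≈ 7.34017596.
P = 750/7.34017596 ≈ 102.1774.

$102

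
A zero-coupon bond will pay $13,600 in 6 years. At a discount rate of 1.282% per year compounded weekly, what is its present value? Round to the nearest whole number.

Periodic rate = 1.282%/52 = 0.000246538; 312 periods.
P = 13,600/(1 + 0.01282/52)^312 ≈ 13,600/1.0799454382 ≈ 12,593.2288.

$12,593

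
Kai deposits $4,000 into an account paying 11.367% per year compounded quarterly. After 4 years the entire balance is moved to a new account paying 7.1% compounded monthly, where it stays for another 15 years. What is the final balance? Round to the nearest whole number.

$18,111

After 4 years at 11.367%: 4,000 × 1.5657100197 ≈ 6,262.8401.
Then 15 years at 7.1%: 6,262.8401 × 2.8917496888 ≈ 18,110.5658.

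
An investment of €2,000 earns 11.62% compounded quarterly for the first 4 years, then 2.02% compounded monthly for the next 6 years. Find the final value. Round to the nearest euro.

Phase 1: 2,000·(1 + 0.02905)^16 ≈ 3,162.3769.
Phase 2: 3,162.3769·(1 + 0.0202/12)^72 ≈ 3,569.4875.

€3,569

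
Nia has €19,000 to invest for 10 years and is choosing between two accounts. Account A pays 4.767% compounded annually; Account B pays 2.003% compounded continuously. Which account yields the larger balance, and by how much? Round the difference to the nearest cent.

A: (1 + 0.04767)^10 ≈ 1.5931074949, so 19,000 × 1.5931074949 ≈ 30,269.0424.
B: e^(0.02003·10) = e^0.2003 ≈ 1.221769234, so 19,000 × 1.221769234 ≈ 23,213.6154.
Difference ≈ 7,055.4270 in favor of A.

Account A, by €7,055.43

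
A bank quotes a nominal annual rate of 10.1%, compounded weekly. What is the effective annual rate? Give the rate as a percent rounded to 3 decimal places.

10.617%

One year is 52 periods at 0.00194231 each: (1 + 0.00194231)^52 ≈ 1.106168.
EAR = 1.106168 − 1 ≈ 10.61683%.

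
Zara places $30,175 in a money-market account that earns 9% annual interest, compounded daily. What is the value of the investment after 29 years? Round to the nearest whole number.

$410,219

Periodic rate = 9%/365 = 0.000246575; periods = 365·29 = 10585.
A = 30,175·(1 + 0.09/365)^10585 ≈ 30,175·13.594676361 ≈ 410,219.3592.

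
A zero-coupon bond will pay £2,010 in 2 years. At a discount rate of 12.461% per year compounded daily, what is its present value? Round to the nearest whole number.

Growth factor = (1 + 0.12461/365)^730 ≈ 1.282969699.
P = 2,010/1.282969699 ≈ 1,566.6777.

£1,567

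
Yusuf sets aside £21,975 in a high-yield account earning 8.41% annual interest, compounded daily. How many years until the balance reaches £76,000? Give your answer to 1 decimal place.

We need (1 + 0.000230411)^(365t) = 3.4585, so 365t = ln 3.4585 / ln 1.00023 ≈ 5385.9020.
t ≈ 5385.9020/365 = 14.7559 years.

14.8 years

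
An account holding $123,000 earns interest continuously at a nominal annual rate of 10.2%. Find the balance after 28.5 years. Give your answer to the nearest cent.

A = P·e^(rt) = 123,000·e^(0.102·28.5) = 123,000·e^2.907.
e^2.907 ≈ 18.30181069437, so A ≈ 2,251,122.7154.

$2,251,122.72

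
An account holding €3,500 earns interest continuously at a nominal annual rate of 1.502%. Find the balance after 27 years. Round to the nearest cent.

A = P·e^(rt) = 3,500·e^(0.01502·27) = 3,500·e^0.40554.
e^0.40554 ≈ 1.500112342, so A ≈ 5,250.3932.

€5,250.39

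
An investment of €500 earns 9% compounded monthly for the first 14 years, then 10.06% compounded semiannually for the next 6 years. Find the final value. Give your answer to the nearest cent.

Phase 1: 500·(1 + 0.0075)^168 ≈ 1,754.4428.
Phase 2: 1,754.4428·(1 + 0.0503)^12 ≈ 3,161.5467.

€3,161.55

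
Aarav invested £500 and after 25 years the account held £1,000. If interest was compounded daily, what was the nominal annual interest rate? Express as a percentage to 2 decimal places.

2.77%

The 9125-period growth factor is 1,000/500 = 2.
r/365 = 2^(1/9125) − 1 ≈ 0.0000759642, so r ≈ 365·0.0000759642 = 2.77269%.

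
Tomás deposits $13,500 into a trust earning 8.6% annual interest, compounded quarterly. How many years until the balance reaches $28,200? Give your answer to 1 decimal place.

(1 + 0.0215)^(4t) = 28,200/13,500 = 2.0889.
4t·ln(1 + 0.0215) = ln(2.0889); 4t = 0.73663/0.0212721 ≈ 34.6290.
t ≈ 8.6572 years.

8.7 years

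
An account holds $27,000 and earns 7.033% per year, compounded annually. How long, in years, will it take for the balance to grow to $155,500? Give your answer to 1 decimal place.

(1 + 0.07033)^t = 155,500/27,000 = 5.7593.
t·ln(1 + 0.07033) = ln(5.7593); t = 1.7508/0.067967 ≈ 25.7597.

25.8 years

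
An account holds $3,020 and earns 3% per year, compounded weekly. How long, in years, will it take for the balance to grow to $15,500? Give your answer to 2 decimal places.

(1 + 0.000576923)^(52t) = 15,500/3,020 = 5.1325.
52t·ln(1 + 0.000576923) = ln(5.1325); 52t = 1.6356/0.000576757 ≈ 2835.8286.
t ≈ 54.5352 years.

54.54 years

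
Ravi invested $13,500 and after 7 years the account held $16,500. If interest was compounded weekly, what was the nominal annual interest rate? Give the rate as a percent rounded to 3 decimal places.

2.868%

(1 + r/52)^364 = 16,500/13,500 = 1.22222.
1 + r/52 = 1.22222^(1/364) ≈ 1.000551, so r/52 ≈ 0.000551445.
r ≈ 52·0.000551445 = 2.86751%.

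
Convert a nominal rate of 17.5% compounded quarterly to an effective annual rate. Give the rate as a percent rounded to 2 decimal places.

One year is 4 periods at 0.04375 each: (1 + 0.04375)^4 ≈ 1.186823.
EAR = 1.186823 − 1 ≈ 18.68230%.

18.68%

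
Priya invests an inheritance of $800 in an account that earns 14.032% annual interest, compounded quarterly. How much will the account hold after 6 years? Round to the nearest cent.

$1,830.05

Periodic rate = 14.032%/4 = 0.03508; periods = 4·6 = 24.
A = 800·(1 + 0.03508)^24 ≈ 800·2.287567994 ≈ 1,830.0544.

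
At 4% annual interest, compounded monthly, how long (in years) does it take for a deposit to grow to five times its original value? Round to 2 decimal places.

40.30 years

(1 + 0.00333333)^(12t) = 5.
12t = ln 5 / ln(1 + 0.00333333) ≈ 1.6094/0.00332779 ≈ 483.6356.
t ≈ 40.3030.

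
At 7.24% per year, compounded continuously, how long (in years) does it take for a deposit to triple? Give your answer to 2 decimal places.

e^(0.0724t) = 3, so 0.0724t = ln 3 ≈ 1.0986.
t ≈ 1.0986/0.0724 ≈ 15.1742.

15.17 years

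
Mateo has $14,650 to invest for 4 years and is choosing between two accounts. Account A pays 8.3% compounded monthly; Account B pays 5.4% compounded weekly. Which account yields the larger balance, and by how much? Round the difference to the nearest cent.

Account A, by $2,215.04

Account A growth factor: (1 + 0.083/12)^48 ≈ 1.3921608388; balance ≈ 20,395.1563.
Account B growth factor: (1 + 0.054/52)^208 ≈ 1.2409632887; balance ≈ 18,180.1122.
Account A is larger by 2,215.0441.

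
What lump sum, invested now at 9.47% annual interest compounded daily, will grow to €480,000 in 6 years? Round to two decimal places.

Periodic rate = 9.47%/365 = 0.000259452; 2190 periods.
P = 480,000/(1 + 0.0947/365)^2190 ≈ 480,000/1.76495695576 ≈ 271,961.3067.

€271,961.31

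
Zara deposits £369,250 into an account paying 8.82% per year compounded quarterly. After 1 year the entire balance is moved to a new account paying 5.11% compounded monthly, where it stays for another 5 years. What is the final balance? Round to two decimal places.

£519,919.04

After 1 years at 8.82%: 369,250 × 1.09116033445 ≈ 402,910.9535.
Then 5 years at 5.11%: 402,910.9535 × 1.29040682563 ≈ 519,919.0445.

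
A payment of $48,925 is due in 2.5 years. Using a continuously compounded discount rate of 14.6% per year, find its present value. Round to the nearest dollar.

$33,964

P = A·e^(−rt) = 48,925·e^(−0.365).
e^(−0.365) ≈ 0.69419665088, so P ≈ 33,963.5711.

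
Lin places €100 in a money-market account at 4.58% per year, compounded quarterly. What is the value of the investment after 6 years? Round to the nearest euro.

Growth factor = (1 + 0.01145)^24 ≈ 1.31421388.
A ≈ 100 × 1.31421388 ≈ 131.4214.

€131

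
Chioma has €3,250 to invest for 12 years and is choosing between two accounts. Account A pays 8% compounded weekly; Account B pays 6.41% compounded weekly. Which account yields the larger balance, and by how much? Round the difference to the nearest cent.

A: (1 + 0.08/52)^624 ≈ 2.609770522, so 3,250 × 2.609770522 ≈ 8,481.7542.
B: (1 + 0.0641/52)^624 ≈ 2.157017102, so 3,250 × 2.157017102 ≈ 7,010.3056.
Difference ≈ 1,471.4486 in favor of A.

Account A, by €1,471.45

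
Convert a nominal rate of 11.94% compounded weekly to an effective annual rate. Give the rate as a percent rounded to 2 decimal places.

12.67%

EAR = (1 + 11.94%/52)^52 − 1 = (1 + 0.00229615)^52 − 1.
(1 + 0.00229615)^52 ≈ 1.126666, so EAR ≈ 12.66663%.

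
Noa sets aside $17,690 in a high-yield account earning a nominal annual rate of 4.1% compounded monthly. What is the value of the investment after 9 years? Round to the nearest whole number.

$25,569

Periodic rate = 4.1%/12 = 0.00341667; periods = 12·9 = 108.
A = 17,690·(1 + 0.041/12)^108 ≈ 17,690·1.4453782575 ≈ 25,568.7414.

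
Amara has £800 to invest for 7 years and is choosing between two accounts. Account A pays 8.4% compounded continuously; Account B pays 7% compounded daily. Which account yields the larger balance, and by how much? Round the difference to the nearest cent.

A: e^(0.084·7) = e^0.588 ≈ 1.800384044, so 800 × 1.800384044 ≈ 1,440.3072.
B: (1 + 0.07/365)^2555 ≈ 1.632239535, so 800 × 1.632239535 ≈ 1,305.7916.
Difference ≈ 134.5156 in favor of A.

Account A, by £134.52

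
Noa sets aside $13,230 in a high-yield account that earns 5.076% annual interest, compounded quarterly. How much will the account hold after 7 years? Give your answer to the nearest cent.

$18,832.26

Periodic rate = 5.076%/4 = 0.01269; periods = 4·7 = 28.
A = 13,230·(1 + 0.01269)^28 ≈ 13,230·1.4234512606 ≈ 18,832.2602.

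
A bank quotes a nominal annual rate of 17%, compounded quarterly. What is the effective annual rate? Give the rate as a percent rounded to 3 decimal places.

One year is 4 periods at 0.0425 each: (1 + 0.0425)^4 ≈ 1.181148.
EAR = 1.181148 − 1 ≈ 18.11478%.

18.115%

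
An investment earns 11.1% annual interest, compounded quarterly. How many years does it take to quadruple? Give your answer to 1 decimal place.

(1 + 0.02775)^(4t) = 4.
4t = ln 4 / ln(1 + 0.02775) ≈ 1.3863/0.0273719 ≈ 50.6465.
t ≈ 12.6616.

12.7 years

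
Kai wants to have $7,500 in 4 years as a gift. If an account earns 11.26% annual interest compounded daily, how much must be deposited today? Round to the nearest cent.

Periodic rate = 11.26%/365 = 0.000308493; 1460 periods.
P = 7,500/(1 + 0.1126/365)^1460 ≈ 7,500/1.568830664 ≈ 4,780.6307.

$4,780.63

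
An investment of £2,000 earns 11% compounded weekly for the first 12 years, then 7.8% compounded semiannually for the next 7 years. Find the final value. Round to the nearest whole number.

Phase 1: 2,000·(1 + 0.11/52)^624 ≈ 7,476.4120.
Phase 2: 7,476.4120·(1 + 0.039)^14 ≈ 12,773.5287.

£12,774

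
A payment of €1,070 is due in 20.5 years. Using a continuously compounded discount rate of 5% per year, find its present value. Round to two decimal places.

€383.91

P = A·e^(−rt) = 1,070·e^(−1.025).
e^(−1.025) ≈ 0.3587964654, so P ≈ 383.9122.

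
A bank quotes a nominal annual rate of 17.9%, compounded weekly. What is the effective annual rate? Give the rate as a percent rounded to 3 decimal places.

EAR = (1 + 17.9%/52)^52 − 1 = (1 + 0.00344231)^52 − 1.
(1 + 0.00344231)^52 ≈ 1.195653, so EAR ≈ 19.56532%.

19.565%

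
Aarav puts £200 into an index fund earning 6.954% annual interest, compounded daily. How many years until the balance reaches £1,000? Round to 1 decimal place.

We need (1 + 0.000190521)^(365t) = 5, so 365t = ln 5 / ln 1.000191 ≈ 8448.3865.
t ≈ 8448.3865/365 = 23.1463 years.

23.1 years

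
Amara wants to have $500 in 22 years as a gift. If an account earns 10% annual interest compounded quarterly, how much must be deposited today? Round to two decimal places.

Growth factor = (1 + 0.025)^88 ≈ 8.78415832.
P = 500/8.78415832 ≈ 56.9206.

$56.92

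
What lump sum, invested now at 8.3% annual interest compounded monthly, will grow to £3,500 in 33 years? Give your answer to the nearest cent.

£228.37

Periodic rate = 8.3%/12 = 0.00691667; 396 periods.
P = 3,500/(1 + 0.083/12)^396 ≈ 3,500/15.32631182 ≈ 228.3654.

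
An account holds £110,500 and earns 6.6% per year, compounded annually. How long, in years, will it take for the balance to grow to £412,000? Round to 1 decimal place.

We need (1 + 0.066)^t = 3.7285, so t = ln 3.7285 / ln 1.066 ≈ 20.5905.

20.6 years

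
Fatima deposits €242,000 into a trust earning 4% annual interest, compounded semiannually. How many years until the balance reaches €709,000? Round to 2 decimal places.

27.14 years

(1 + 0.02)^(2t) = 709,000/242,000 = 2.9298.
2t·ln(1 + 0.02) = ln(2.9298); 2t = 1.0749/0.0198026 ≈ 54.2816.
t ≈ 27.1408 years.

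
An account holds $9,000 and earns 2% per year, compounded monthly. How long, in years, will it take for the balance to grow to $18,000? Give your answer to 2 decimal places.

34.69 years

(1 + 0.00166667)^(12t) = 18,000/9,000 = 2.
12t·ln(1 + 0.00166667) = ln(2); 12t = 0.69315/0.00166528 ≈ 416.2348.
t ≈ 34.6862 years.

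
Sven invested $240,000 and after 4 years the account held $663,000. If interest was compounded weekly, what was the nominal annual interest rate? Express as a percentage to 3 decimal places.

The 208-period growth factor is 663,000/240,000 = 2.7625.
r/52 = 2.7625^(1/208) − 1 ≈ 0.00489722, so r ≈ 52·0.00489722 = 25.46555%.

25.466%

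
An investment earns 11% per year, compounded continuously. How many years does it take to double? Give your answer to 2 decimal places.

6.30 years

e^(0.11t) = 2, so 0.11t = ln 2 ≈ 0.69315.
t ≈ 0.69315/0.11 ≈ 6.3013.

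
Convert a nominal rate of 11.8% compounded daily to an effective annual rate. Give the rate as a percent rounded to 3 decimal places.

One year is 365 periods at 0.000323288 each: (1 + 0.000323288)^365 ≈ 1.125223.
EAR = 1.125223 − 1 ≈ 12.52227%.

12.522%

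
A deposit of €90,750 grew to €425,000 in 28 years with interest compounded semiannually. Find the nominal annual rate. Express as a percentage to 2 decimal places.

5.59%

The 56-period growth factor is 425,000/90,750 = 4.6832.
r/2 = 4.6832^(1/56) − 1 ≈ 0.0279547, so r ≈ 2·0.0279547 = 5.59094%.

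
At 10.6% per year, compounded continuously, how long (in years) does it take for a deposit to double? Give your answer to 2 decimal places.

6.54 years

e^(0.106t) = 2, so 0.106t = ln 2 ≈ 0.69315.
t ≈ 0.69315/0.106 ≈ 6.5391.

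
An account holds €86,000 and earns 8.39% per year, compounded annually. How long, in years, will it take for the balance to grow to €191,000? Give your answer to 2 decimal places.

We need (1 + 0.0839)^t = 2.2209, so t = ln 2.2209 / ln 1.0839 ≈ 9.9040.

9.90 years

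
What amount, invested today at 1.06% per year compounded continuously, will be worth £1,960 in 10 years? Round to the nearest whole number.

P = A·e^(−rt) = 1,960·e^(−0.106).
e^(−0.106) ≈ 0.8994246481, so P ≈ 1,762.8723.

£1,763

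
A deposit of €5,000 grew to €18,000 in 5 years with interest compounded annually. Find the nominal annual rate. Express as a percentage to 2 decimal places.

The 5-period growth factor is 18,000/5,000 = 3.6.
r = 3.6^(1/5) − 1 ≈ 0.291994, i.e. 29.19940%.

29.20%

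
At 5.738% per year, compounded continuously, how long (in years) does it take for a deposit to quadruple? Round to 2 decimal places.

e^(0.05738t) = 4, so 0.05738t = ln 4 ≈ 1.3863.
t ≈ 1.3863/0.05738 ≈ 24.1599.

24.16 years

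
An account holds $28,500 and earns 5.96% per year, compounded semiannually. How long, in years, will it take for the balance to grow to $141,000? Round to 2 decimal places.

(1 + 0.0298)^(2t) = 141,000/28,500 = 4.9474.
2t·ln(1 + 0.0298) = ln(4.9474); 2t = 1.5989/0.0293646 ≈ 54.4484.
t ≈ 27.2242 years.

27.22 years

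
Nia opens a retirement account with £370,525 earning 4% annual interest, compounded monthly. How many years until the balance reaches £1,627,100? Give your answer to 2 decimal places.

We need (1 + 0.00333333)^(12t) = 4.3913, so 12t = ln 4.3913 / ln 1.003333 ≈ 444.6295.
t ≈ 444.6295/12 = 37.0525 years.

37.05 years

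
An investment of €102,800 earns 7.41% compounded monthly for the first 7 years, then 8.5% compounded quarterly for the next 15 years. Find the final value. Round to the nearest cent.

After 7 years at 7.41%: 102,800 × 1.67716534913 ≈ 172,412.5979.
Then 15 years at 8.5%: 172,412.5979 × 3.53121509593 ≈ 608,825.9684.

€608,825.97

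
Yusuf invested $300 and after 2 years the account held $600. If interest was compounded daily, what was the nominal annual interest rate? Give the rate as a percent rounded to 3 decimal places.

34.674%

The 730-period growth factor is 600/300 = 2.
r/365 = 2^(1/730) − 1 ≈ 0.000949968, so r ≈ 365·0.000949968 = 34.67382%.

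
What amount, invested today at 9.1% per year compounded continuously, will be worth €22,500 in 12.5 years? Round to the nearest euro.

€7,214

P = A·e^(−rt) = 22,500·e^(−1.1375).
e^(−1.1375) ≈ 0.32061956964, so P ≈ 7,213.9403.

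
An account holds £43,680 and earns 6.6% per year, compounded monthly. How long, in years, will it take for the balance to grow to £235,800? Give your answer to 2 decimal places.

25.62 years

(1 + 0.0055)^(12t) = 235,800/43,680 = 5.3984.
12t·ln(1 + 0.0055) = ln(5.3984); 12t = 1.6861/0.00548493 ≈ 307.4048.
t ≈ 25.6171 years.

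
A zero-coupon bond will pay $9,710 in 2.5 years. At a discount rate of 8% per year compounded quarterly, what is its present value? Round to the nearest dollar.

Growth factor = (1 + 0.02)^10 ≈ 1.21899442.
P = 9,710/1.21899442 ≈ 7,965.5820.

$7,966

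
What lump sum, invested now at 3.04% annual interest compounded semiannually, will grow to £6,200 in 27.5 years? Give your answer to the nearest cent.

£2,704.29

Growth factor = (1 + 0.0152)^55 ≈ 2.292653907.
P = 6,200/2.292653907 ≈ 2,704.2895.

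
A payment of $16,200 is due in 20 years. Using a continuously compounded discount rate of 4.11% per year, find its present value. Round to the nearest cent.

P = A·e^(−rt) = 16,200·e^(−0.822).
e^(−0.822) ≈ 0.43955167147, so P ≈ 7,120.7371.

$7,120.74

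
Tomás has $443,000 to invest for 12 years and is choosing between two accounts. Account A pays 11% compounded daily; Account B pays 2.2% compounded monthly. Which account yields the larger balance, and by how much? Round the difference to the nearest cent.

Account A, by $1,081,302.54

Account A growth factor: (1 + 0.11/365)^4380 ≈ 3.742677018942; balance ≈ 1,658,005.9194.
Account B growth factor: (1 + 0.022/12)^144 ≈ 1.30181350392; balance ≈ 576,703.3822.
Account A is larger by 1,081,302.5372.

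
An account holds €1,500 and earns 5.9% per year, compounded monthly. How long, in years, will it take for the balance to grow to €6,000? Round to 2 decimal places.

23.55 years

(1 + 0.00491667)^(12t) = 6,000/1,500 = 4.
12t·ln(1 + 0.00491667) = ln(4); 12t = 1.3863/0.00490462 ≈ 282.6508.
t ≈ 23.5542 years.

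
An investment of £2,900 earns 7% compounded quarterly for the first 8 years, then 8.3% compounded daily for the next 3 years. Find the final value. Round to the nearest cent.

Phase 1: 2,900·(1 + 0.0175)^32 ≈ 5,052.4191.
Phase 2: 5,052.4191·(1 + 0.083/365)^1095 ≈ 6,480.7669.

£6,480.77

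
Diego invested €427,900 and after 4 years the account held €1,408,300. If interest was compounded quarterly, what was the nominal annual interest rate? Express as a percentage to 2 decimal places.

(1 + r/4)^16 = 1,408,300/427,900 = 3.29119.
1 + r/4 = 3.29119^(1/16) ≈ 1.077295, so r/4 ≈ 0.0772948.
r ≈ 4·0.0772948 = 30.91791%.

30.92%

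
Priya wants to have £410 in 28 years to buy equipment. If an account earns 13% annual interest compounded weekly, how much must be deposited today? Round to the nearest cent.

£10.81

Growth factor = (1 + 0.0025)^1456 ≈ 37.9191996.
P = 410/37.9191996 ≈ 10.8125.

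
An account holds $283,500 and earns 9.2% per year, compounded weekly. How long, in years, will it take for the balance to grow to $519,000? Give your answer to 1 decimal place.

(1 + 0.00176923)^(52t) = 519,000/283,500 = 1.8307.
52t·ln(1 + 0.00176923) = ln(1.8307); 52t = 0.60469/0.00176767 ≈ 342.0846.
t ≈ 6.5785 years.

6.6 years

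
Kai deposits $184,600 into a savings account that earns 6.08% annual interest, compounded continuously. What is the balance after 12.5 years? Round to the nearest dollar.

A = P·e^(rt) = 184,600·e^(0.0608·12.5) = 184,600·e^0.76.
e^0.76 ≈ 2.1382762205, so A ≈ 394,725.7903.

$394,726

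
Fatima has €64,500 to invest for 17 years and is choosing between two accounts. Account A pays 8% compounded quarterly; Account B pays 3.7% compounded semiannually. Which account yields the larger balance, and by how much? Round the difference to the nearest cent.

Account A, by €127,662.68

A: (1 + 0.02)^68 ≈ 3.84425050255, so 64,500 × 3.84425050255 ≈ 247,954.1574.
B: (1 + 0.0185)^34 ≈ 1.86498409942, so 64,500 × 1.86498409942 ≈ 120,291.4744.
Difference ≈ 127,662.6830 in favor of A.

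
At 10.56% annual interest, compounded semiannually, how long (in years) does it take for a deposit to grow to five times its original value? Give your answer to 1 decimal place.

(1 + 0.0528)^(2t) = 5.
2t = ln 5 / ln(1 + 0.0528) ≈ 1.6094/0.0514533 ≈ 31.2796.
t ≈ 15.6398.

15.6 years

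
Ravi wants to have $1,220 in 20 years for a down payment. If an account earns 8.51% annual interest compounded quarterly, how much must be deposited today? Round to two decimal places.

$226.44

Periodic rate = 8.51%/4 = 0.021275; 80 periods.
P = 1,220/(1 + 0.021275)^80 ≈ 1,220/5.387857097 ≈ 226.4351.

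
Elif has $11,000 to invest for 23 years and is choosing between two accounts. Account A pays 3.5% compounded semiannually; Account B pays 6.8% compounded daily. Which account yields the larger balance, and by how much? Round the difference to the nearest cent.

Account B, by $28,116.24

A: (1 + 0.0175)^46 ≈ 2.2211772839, so 11,000 × 2.2211772839 ≈ 24,432.9501.
B: (1 + 0.068/365)^8395 ≈ 4.7771987083, so 11,000 × 4.7771987083 ≈ 52,549.1858.
Difference ≈ 28,116.2357 in favor of B.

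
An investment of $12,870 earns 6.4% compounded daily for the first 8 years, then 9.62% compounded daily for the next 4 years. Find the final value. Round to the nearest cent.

Phase 1: 12,870·(1 + 0.064/365)^2920 ≈ 21,474.2413.
Phase 2: 21,474.2413·(1 + 0.0962/365)^1460 ≈ 31,550.9418.

$31,550.94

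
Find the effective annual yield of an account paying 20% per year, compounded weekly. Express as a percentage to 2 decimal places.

22.09%

EAR = (1 + 20%/52)^52 − 1 = (1 + 0.00384615)^52 − 1.
(1 + 0.00384615)^52 ≈ 1.220934, so EAR ≈ 22.09343%.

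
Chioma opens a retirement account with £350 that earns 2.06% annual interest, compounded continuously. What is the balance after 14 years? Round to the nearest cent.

A = P·e^(rt) = 350·e^(0.0206·14) = 350·e^0.2884.
e^0.2884 ≈ 1.33429091, so A ≈ 467.0018.

£467.00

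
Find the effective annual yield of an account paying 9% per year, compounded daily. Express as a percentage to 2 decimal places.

9.42%

One year is 365 periods at 0.000246575 each: (1 + 0.000246575)^365 ≈ 1.094162.
EAR = 1.094162 − 1 ≈ 9.41621%.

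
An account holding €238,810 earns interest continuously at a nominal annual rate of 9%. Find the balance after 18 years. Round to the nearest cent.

€1,206,728.50

A = P·e^(rt) = 238,810·e^(0.09·18) = 238,810·e^1.62.
e^1.62 ≈ 5.053090316564, so A ≈ 1,206,728.4985.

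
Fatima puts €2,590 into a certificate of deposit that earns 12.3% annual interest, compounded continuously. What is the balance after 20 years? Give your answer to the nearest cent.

€30,315.46

A = P·e^(rt) = 2,590·e^(0.123·20) = 2,590·e^2.46.
e^2.46 ≈ 11.70481154, so A ≈ 30,315.4619.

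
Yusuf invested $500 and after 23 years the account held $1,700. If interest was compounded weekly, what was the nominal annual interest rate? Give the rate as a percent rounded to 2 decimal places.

5.32%

The 1196-period growth factor is 1,700/500 = 3.4.
r/52 = 3.4^(1/1196) − 1 ≈ 0.00102375, so r ≈ 52·0.00102375 = 5.32349%.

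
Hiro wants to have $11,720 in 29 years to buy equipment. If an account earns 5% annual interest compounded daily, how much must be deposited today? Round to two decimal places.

$2,749.44

Growth factor = (1 + 0.05/365)^10585 ≈ 4.2626911833.
P = 11,720/4.2626911833 ≈ 2,749.4368.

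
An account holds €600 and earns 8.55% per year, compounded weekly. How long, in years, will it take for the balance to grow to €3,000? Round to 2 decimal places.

We need (1 + 0.00164423)^(52t) = 5, so 52t = ln 5 / ln 1.001644 ≈ 979.6439.
t ≈ 979.6439/52 = 18.8393 years.

18.84 years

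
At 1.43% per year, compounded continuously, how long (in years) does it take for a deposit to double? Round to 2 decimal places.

e^(0.0143t) = 2, so 0.0143t = ln 2 ≈ 0.69315.
t ≈ 0.69315/0.0143 ≈ 48.4718.

48.47 years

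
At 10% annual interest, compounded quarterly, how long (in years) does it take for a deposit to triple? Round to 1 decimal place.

11.1 years

(1 + 0.025)^(4t) = 3.
4t = ln 3 / ln(1 + 0.025) ≈ 1.0986/0.0246926 ≈ 44.4915.
t ≈ 11.1229.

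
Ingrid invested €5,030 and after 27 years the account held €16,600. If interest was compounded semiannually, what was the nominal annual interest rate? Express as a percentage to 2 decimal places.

4.47%

The 54-period growth factor is 16,600/5,030 = 3.3002.
r/2 = 3.3002^(1/54) − 1 ≈ 0.022357, so r ≈ 2·0.022357 = 4.47141%.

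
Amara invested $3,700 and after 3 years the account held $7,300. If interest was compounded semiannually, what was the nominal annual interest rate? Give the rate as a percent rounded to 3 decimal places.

23.984%

(1 + r/2)^6 = 7,300/3,700 = 1.97297.
1 + r/2 = 1.97297^(1/6) ≈ 1.11992, so r/2 ≈ 0.11992.
r ≈ 2·0.11992 = 23.98393%.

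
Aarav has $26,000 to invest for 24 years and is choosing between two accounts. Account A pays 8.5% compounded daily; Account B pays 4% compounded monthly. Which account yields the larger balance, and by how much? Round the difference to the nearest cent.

Account A growth factor: (1 + 0.085/365)^8760 ≈ 7.68878291625; balance ≈ 199,908.3558.
Account B growth factor: (1 + 0.04/12)^288 ≈ 2.6075303483; balance ≈ 67,795.7891.
Account A is larger by 132,112.5668.

Account A, by $132,112.57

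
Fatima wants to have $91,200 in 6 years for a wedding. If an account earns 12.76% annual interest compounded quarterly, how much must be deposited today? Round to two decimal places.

Growth factor = (1 + 0.0319)^24 ≈ 2.1247248579.
P = 91,200/2.1247248579 ≈ 42,923.2047.

$42,923.20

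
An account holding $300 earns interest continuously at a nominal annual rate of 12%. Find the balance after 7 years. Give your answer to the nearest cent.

$694.91

A = P·e^(rt) = 300·e^(0.12·7) = 300·e^0.84.
e^0.84 ≈ 2.31636698, so A ≈ 694.9101.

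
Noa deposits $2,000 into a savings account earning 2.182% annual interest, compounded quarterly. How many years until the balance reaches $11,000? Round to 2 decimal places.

78.34 years

(1 + 0.005455)^(4t) = 11,000/2,000 = 5.5.
4t·ln(1 + 0.005455) = ln(5.5); 4t = 1.7047/0.00544018 ≈ 313.3627.
t ≈ 78.3407 years.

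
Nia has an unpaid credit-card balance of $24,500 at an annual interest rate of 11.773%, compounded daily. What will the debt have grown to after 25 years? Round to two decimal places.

$464,726.26

Periodic rate = 11.773%/365 = 0.000322548; periods = 365·25 = 9125.
A = 24,500·(1 + 0.11773/365)^9125 ≈ 24,500·18.9684188875 ≈ 464,726.2627.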